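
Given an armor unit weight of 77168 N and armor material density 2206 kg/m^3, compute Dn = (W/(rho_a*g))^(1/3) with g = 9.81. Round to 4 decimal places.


V = W / (rho_a * g)
V = 77168 / (2206 * 9.81)
V = 77168 / 21640.86
V = 3.565847 m^3
Dn = V^(1/3) = 3.565847^(1/3)
Dn = 1.5278 m

1.5278


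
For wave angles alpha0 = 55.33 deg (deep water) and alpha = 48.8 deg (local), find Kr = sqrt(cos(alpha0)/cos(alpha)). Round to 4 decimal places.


Kr = sqrt(cos(alpha0) / cos(alpha))
cos(55.33) = 0.568849
cos(48.8) = 0.658689
Kr = sqrt(0.568849 / 0.658689)
Kr = sqrt(0.863607)
Kr = 0.9293

0.9293


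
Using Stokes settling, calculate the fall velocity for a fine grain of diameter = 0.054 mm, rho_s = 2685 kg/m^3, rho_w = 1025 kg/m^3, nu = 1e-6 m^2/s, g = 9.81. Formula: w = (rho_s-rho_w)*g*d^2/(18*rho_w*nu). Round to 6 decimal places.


w = (rho_s - rho_w) * g * d^2 / (18 * rho_w * nu)
d = 0.054 mm = 0.000054 m
rho_s - rho_w = 2685 - 1025 = 1660
Numerator = 1660 * 9.81 * (0.000054)^2 = 0.000047485894
Denominator = 18 * 1025 * 1e-6 = 0.018450
w = 0.002574 m/s

0.002574


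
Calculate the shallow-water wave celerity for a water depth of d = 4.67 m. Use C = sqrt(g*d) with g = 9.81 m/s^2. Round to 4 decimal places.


Using the shallow-water approximation:
C = sqrt(g * d) = sqrt(9.81 * 4.67)
C = sqrt(45.8127)
C = 6.7685 m/s

6.7685


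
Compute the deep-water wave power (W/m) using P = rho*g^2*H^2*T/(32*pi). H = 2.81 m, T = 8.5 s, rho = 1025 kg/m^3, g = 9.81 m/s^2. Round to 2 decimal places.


P = rho * g^2 * H^2 * T / (32 * pi)
P = 1025 * 9.81^2 * 2.81^2 * 8.5 / (32 * pi)
P = 1025 * 96.2361 * 7.8961 * 8.5 / 100.53096
P = 65855.73 W/m

65855.73


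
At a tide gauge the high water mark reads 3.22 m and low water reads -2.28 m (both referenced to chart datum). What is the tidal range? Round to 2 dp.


Tidal range = High water - Low water
Tidal range = 3.22 - (-2.28)
Tidal range = 5.50 m

5.50


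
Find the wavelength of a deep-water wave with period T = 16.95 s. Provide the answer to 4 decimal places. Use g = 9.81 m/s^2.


L0 = g * T^2 / (2 * pi)
L0 = 9.81 * 16.95^2 / (2 * pi)
L0 = 9.81 * 287.3025 / 6.28319
L0 = 2818.4375 / 6.28319
L0 = 448.5683 m

448.5683


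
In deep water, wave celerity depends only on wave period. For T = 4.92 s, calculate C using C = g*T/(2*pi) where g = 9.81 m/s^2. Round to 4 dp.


We use the deep-water celerity formula:
C = g * T / (2 * pi)
C = 9.81 * 4.92 / (2 * 3.14159...)
C = 48.265200 / 6.283185
C = 7.6816 m/s

7.6816


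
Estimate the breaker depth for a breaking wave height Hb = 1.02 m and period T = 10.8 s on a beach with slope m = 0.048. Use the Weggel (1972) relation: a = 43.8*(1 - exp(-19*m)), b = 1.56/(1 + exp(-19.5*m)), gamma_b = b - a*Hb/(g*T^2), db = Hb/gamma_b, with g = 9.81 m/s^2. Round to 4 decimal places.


a = 43.8 * (1 - exp(-19 * m))
exp(-19 * 0.048) = exp(-0.9120) = 0.401720
a = 43.8 * (1 - 0.401720) = 26.204665
b = 1.56 / (1 + exp(-19.5 * m))
exp(-19.5 * 0.048) = exp(-0.9360) = 0.392193
b = 1.56 / (1 + 0.392193) = 1.120534
Hb / (g * T^2) = 1.02 / (9.81 * 10.8^2) = 1.02 / 1144.2384 = 0.00089142
gamma_b = b - a * Hb/(g*T^2) = 1.120534 - 26.204665 * 0.00089142 = 1.097174
db = Hb / gamma_b = 1.02 / 1.097174
db = 0.9297 m

0.9297


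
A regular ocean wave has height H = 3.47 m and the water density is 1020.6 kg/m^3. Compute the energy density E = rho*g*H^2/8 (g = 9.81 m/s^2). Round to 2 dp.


E = (1/8) * rho * g * H^2
E = (1/8) * 1020.6 * 9.81 * 3.47^2
E = 0.125 * 1020.6 * 9.81 * 12.0409
E = 15069.32 J/m^2

15069.32


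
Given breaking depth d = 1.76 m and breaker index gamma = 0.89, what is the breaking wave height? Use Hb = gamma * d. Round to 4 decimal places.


Hb = gamma * d
Hb = 0.89 * 1.76
Hb = 1.5664 m

1.5664


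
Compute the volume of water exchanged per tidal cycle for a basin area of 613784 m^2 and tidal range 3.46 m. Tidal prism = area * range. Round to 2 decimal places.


Tidal prism = Area * Tidal range
P = 613784 * 3.46
P = 2123692.64 m^3

2123692.64


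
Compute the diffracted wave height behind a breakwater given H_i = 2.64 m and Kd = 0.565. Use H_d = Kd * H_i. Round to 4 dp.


H_d = Kd * H_i
H_d = 0.565 * 2.64
H_d = 1.4916 m

1.4916


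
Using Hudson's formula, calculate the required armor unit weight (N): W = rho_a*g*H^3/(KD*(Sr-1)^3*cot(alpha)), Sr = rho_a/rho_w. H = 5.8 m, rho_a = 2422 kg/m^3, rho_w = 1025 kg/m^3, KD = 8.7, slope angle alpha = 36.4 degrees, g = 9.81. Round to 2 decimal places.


Sr = rho_a / rho_w = 2422 / 1025 = 2.362927
(Sr - 1) = 1.362927
(Sr - 1)^3 = 2.531731
cot(36.4) = 1 / tan(36.4) = 1 / 0.737264 = 1.356367
Numerator = 2422 * 9.81 * 5.8^3 = 4635825.9998
Denominator = 8.7 * 2.531731 * 1.356367 = 29.875425
W = 4635825.9998 / 29.875425
W = 155171.88 N

155171.88


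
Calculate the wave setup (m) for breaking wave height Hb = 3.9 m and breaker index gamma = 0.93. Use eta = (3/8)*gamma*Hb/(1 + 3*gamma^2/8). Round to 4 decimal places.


eta = (3/8) * gamma * Hb / (1 + 3*gamma^2/8)
Numerator = (3/8) * 0.93 * 3.9 = 1.360125
Denominator = 1 + 3*0.93^2/8 = 1 + 0.324338 = 1.324338
eta = 1.360125 / 1.324338
eta = 1.0270 m

1.0270


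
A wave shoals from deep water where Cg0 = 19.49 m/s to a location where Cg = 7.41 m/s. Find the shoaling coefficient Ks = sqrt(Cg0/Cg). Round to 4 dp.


Ks = sqrt(Cg0 / Cg)
Ks = sqrt(19.49 / 7.41)
Ks = sqrt(2.6302)
Ks = 1.6218

1.6218


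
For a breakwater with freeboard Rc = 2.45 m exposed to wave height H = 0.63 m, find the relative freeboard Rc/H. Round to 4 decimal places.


Relative freeboard = Rc / H
= 2.45 / 0.63
= 3.8889

3.8889


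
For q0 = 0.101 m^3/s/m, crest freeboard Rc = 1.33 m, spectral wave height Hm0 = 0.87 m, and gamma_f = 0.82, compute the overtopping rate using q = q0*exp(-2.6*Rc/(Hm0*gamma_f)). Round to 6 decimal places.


q = q0 * exp(-2.6 * Rc / (Hm0 * gamma_f))
Exponent = -2.6 * 1.33 / (0.87 * 0.82)
= -2.6 * 1.33 / 0.7134
= -4.847211
exp(-4.847211) = 0.007850
q = 0.101 * 0.007850
q = 0.000793 m^3/s/m

0.000793


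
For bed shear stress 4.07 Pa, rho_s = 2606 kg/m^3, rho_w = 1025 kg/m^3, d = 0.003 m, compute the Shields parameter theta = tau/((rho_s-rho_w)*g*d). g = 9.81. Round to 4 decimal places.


theta = tau / ((rho_s - rho_w) * g * d)
rho_s - rho_w = 2606 - 1025 = 1581
Denominator = 1581 * 9.81 * 0.003 = 46.528830
theta = 4.07 / 46.528830
theta = 0.0875

0.0875


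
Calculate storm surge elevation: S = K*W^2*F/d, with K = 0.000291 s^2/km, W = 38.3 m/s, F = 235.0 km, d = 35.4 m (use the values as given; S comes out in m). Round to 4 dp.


S = K * W^2 * F / d
W^2 = 38.3^2 = 1466.89
S = 0.000291 * 1466.89 * 235.0 / 35.4
Numerator = 0.000291 * 1466.89 * 235.0 = 100.313273
S = 100.313273 / 35.4 = 2.8337 m

2.8337


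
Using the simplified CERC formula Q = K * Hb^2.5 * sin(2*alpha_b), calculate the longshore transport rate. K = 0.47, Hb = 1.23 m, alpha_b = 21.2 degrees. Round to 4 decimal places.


Q = K * Hb^2.5 * sin(2 * alpha_b)
Hb^2.5 = 1.23^2.5 = 1.677887
sin(2 * 21.2) = sin(42.4) = 0.674302
Q = 0.47 * 1.677887 * 0.674302
Q = 0.5318 m^3/s

0.5318


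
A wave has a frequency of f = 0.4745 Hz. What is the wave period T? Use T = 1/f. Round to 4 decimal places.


T = 1 / f
T = 1 / 0.4745
T = 2.1075 s

2.1075


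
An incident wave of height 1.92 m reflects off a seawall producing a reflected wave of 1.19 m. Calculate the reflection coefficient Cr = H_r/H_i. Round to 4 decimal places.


Cr = H_r / H_i
Cr = 1.19 / 1.92
Cr = 0.6198

0.6198


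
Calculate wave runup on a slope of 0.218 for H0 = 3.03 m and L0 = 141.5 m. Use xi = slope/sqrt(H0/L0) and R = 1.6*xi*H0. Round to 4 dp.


xi = slope / sqrt(H0/L0)
H0/L0 = 3.03/141.5 = 0.021413
sqrt(0.021413) = 0.146333
xi = 0.218 / 0.146333 = 1.489750
R = 1.6 * xi * H0 = 1.6 * 1.489750 * 3.03
R = 7.2223 m

7.2223


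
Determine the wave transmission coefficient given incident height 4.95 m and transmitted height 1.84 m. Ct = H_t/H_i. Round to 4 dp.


Ct = H_t / H_i
Ct = 1.84 / 4.95
Ct = 0.3717

0.3717


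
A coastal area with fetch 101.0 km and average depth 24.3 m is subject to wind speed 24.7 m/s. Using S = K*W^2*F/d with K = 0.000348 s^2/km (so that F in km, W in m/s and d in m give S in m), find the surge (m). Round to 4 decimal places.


S = K * W^2 * F / d
W^2 = 24.7^2 = 610.09
S = 0.000348 * 610.09 * 101.0 / 24.3
Numerator = 0.000348 * 610.09 * 101.0 = 21.443443
S = 21.443443 / 24.3 = 0.8824 m

0.8824


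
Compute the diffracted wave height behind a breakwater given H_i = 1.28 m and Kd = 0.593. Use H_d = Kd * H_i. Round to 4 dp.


H_d = Kd * H_i
H_d = 0.593 * 1.28
H_d = 0.7590 m

0.7590


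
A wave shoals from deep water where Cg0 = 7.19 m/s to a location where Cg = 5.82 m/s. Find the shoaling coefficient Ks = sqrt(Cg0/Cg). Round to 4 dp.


Ks = sqrt(Cg0 / Cg)
Ks = sqrt(7.19 / 5.82)
Ks = sqrt(1.2354)
Ks = 1.1115

1.1115


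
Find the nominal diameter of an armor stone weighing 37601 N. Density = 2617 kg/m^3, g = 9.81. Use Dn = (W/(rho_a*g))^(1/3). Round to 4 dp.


V = W / (rho_a * g)
V = 37601 / (2617 * 9.81)
V = 37601 / 25672.77
V = 1.464626 m^3
Dn = V^(1/3) = 1.464626^(1/3)
Dn = 1.1356 m

1.1356


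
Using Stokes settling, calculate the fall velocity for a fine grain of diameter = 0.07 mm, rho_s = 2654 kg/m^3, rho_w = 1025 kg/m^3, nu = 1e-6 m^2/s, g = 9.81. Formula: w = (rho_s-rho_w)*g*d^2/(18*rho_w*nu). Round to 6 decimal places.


w = (rho_s - rho_w) * g * d^2 / (18 * rho_w * nu)
d = 0.07 mm = 0.000070 m
rho_s - rho_w = 2654 - 1025 = 1629
Numerator = 1629 * 9.81 * (0.000070)^2 = 0.000078304401
Denominator = 18 * 1025 * 1e-6 = 0.018450
w = 0.004244 m/s

0.004244


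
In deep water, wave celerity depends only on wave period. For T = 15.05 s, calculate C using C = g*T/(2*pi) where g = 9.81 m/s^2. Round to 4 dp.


We use the deep-water celerity formula:
C = g * T / (2 * pi)
C = 9.81 * 15.05 / (2 * 3.14159...)
C = 147.640500 / 6.283185
C = 23.4977 m/s

23.4977


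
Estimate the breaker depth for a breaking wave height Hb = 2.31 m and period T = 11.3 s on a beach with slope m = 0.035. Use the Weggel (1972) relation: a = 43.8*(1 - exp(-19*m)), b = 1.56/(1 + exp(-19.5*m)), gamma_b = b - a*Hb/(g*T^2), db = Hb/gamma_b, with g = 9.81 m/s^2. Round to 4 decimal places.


a = 43.8 * (1 - exp(-19 * m))
exp(-19 * 0.035) = exp(-0.6650) = 0.514274
a = 43.8 * (1 - 0.514274) = 21.274819
b = 1.56 / (1 + exp(-19.5 * m))
exp(-19.5 * 0.035) = exp(-0.6825) = 0.505352
b = 1.56 / (1 + 0.505352) = 1.036302
Hb / (g * T^2) = 2.31 / (9.81 * 11.3^2) = 2.31 / 1252.6389 = 0.00184411
gamma_b = b - a * Hb/(g*T^2) = 1.036302 - 21.274819 * 0.00184411 = 0.997069
db = Hb / gamma_b = 2.31 / 0.997069
db = 2.3168 m

2.3168


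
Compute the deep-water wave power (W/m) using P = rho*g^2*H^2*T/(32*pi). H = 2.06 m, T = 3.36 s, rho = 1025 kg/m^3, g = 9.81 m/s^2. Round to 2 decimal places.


P = rho * g^2 * H^2 * T / (32 * pi)
P = 1025 * 9.81^2 * 2.06^2 * 3.36 / (32 * pi)
P = 1025 * 96.2361 * 4.2436 * 3.36 / 100.53096
P = 13990.58 W/m

13990.58


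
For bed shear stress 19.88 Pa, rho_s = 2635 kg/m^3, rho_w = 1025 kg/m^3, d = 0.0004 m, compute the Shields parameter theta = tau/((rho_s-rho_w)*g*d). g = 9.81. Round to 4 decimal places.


theta = tau / ((rho_s - rho_w) * g * d)
rho_s - rho_w = 2635 - 1025 = 1610
Denominator = 1610 * 9.81 * 0.0004 = 6.317640
theta = 19.88 / 6.317640
theta = 3.1467

3.1467


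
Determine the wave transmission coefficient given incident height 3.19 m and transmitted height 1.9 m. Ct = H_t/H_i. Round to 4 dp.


Ct = H_t / H_i
Ct = 1.9 / 3.19
Ct = 0.5956

0.5956


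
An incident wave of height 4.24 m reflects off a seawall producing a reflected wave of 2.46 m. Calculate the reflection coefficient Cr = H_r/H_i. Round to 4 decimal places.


Cr = H_r / H_i
Cr = 2.46 / 4.24
Cr = 0.5802

0.5802


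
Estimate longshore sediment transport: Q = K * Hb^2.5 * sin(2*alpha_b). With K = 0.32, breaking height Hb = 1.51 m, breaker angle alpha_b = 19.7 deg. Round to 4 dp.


Q = K * Hb^2.5 * sin(2 * alpha_b)
Hb^2.5 = 1.51^2.5 = 2.801834
sin(2 * 19.7) = sin(39.4) = 0.634731
Q = 0.32 * 2.801834 * 0.634731
Q = 0.5691 m^3/s

0.5691


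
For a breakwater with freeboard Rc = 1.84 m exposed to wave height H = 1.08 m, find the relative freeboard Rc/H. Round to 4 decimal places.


Relative freeboard = Rc / H
= 1.84 / 1.08
= 1.7037

1.7037


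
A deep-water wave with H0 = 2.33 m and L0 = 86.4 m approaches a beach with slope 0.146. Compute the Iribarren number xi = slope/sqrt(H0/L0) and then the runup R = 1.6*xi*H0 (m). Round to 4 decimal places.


xi = slope / sqrt(H0/L0)
H0/L0 = 2.33/86.4 = 0.026968
sqrt(0.026968) = 0.164218
xi = 0.146 / 0.164218 = 0.889061
R = 1.6 * xi * H0 = 1.6 * 0.889061 * 2.33
R = 3.3144 m

3.3144


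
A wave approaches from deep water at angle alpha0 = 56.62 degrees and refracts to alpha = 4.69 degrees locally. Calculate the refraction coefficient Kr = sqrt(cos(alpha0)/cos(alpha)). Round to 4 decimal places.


Kr = sqrt(cos(alpha0) / cos(alpha))
cos(56.62) = 0.550189
cos(4.69) = 0.996652
Kr = sqrt(0.550189 / 0.996652)
Kr = sqrt(0.552038)
Kr = 0.7430

0.7430


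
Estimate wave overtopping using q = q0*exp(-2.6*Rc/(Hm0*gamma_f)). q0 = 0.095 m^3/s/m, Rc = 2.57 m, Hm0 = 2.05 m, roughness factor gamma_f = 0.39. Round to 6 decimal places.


q = q0 * exp(-2.6 * Rc / (Hm0 * gamma_f))
Exponent = -2.6 * 2.57 / (2.05 * 0.39)
= -2.6 * 2.57 / 0.7995
= -8.357724
exp(-8.357724) = 0.000235
q = 0.095 * 0.000235
q = 0.000022 m^3/s/m

0.000022


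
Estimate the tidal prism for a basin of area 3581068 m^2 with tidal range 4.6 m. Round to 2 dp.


Tidal prism = Area * Tidal range
P = 3581068 * 4.6
P = 16472912.80 m^3

16472912.80


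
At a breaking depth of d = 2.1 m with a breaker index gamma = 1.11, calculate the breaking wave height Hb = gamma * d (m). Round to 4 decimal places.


Hb = gamma * d
Hb = 1.11 * 2.1
Hb = 2.3310 m

2.3310


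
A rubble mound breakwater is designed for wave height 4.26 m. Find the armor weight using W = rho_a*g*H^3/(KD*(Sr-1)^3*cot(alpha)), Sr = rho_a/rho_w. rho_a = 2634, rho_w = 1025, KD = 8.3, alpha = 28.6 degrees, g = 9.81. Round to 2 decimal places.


Sr = rho_a / rho_w = 2634 / 1025 = 2.569756
(Sr - 1) = 1.569756
(Sr - 1)^3 = 3.868090
cot(28.6) = 1 / tan(28.6) = 1 / 0.545218 = 1.834130
Numerator = 2634 * 9.81 * 4.26^3 = 1997623.2098
Denominator = 8.3 * 3.868090 * 1.834130 = 58.885000
W = 1997623.2098 / 58.885000
W = 33924.14 N

33924.14


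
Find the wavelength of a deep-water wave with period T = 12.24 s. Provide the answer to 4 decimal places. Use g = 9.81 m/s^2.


L0 = g * T^2 / (2 * pi)
L0 = 9.81 * 12.24^2 / (2 * pi)
L0 = 9.81 * 149.8176 / 6.28319
L0 = 1469.7107 / 6.28319
L0 = 233.9117 m

233.9117


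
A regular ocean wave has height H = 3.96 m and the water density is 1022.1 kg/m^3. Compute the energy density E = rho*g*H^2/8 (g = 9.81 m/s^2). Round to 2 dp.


E = (1/8) * rho * g * H^2
E = (1/8) * 1022.1 * 9.81 * 3.96^2
E = 0.125 * 1022.1 * 9.81 * 15.6816
E = 19654.54 J/m^2

19654.54


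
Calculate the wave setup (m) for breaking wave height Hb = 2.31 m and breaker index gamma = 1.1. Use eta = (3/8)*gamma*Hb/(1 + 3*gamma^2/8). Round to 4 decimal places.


eta = (3/8) * gamma * Hb / (1 + 3*gamma^2/8)
Numerator = (3/8) * 1.1 * 2.31 = 0.952875
Denominator = 1 + 3*1.1^2/8 = 1 + 0.453750 = 1.453750
eta = 0.952875 / 1.453750
eta = 0.6555 m

0.6555


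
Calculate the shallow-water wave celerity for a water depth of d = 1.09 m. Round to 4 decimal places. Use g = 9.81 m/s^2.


Using the shallow-water approximation:
C = sqrt(g * d) = sqrt(9.81 * 1.09)
C = sqrt(10.6929)
C = 3.2700 m/s

3.2700


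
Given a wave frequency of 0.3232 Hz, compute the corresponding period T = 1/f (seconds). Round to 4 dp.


T = 1 / f
T = 1 / 0.3232
T = 3.0941 s

3.0941


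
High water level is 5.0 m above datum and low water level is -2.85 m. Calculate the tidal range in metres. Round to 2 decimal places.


Tidal range = High water - Low water
Tidal range = 5.0 - (-2.85)
Tidal range = 7.85 m

7.85


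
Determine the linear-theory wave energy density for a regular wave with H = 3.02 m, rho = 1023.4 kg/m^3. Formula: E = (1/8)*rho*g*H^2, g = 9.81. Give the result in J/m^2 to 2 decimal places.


E = (1/8) * rho * g * H^2
E = (1/8) * 1023.4 * 9.81 * 3.02^2
E = 0.125 * 1023.4 * 9.81 * 9.1204
E = 11445.59 J/m^2

11445.59


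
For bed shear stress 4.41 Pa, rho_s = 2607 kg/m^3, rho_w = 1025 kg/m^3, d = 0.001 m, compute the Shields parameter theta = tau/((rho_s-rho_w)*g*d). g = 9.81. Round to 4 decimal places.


theta = tau / ((rho_s - rho_w) * g * d)
rho_s - rho_w = 2607 - 1025 = 1582
Denominator = 1582 * 9.81 * 0.001 = 15.519420
theta = 4.41 / 15.519420
theta = 0.2842

0.2842


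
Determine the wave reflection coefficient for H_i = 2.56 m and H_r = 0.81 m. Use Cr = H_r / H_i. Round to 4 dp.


Cr = H_r / H_i
Cr = 0.81 / 2.56
Cr = 0.3164

0.3164


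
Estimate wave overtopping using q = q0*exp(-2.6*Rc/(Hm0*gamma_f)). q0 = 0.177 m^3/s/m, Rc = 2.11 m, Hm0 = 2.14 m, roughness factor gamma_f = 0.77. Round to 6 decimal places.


q = q0 * exp(-2.6 * Rc / (Hm0 * gamma_f))
Exponent = -2.6 * 2.11 / (2.14 * 0.77)
= -2.6 * 2.11 / 1.6478
= -3.329288
exp(-3.329288) = 0.035819
q = 0.177 * 0.035819
q = 0.006340 m^3/s/m

0.006340


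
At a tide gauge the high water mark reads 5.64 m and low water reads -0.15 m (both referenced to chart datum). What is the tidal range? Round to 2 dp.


Tidal range = High water - Low water
Tidal range = 5.64 - (-0.15)
Tidal range = 5.79 m

5.79


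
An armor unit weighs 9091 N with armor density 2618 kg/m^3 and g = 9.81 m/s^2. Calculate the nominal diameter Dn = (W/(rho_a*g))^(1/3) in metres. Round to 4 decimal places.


V = W / (rho_a * g)
V = 9091 / (2618 * 9.81)
V = 9091 / 25682.58
V = 0.353975 m^3
Dn = V^(1/3) = 0.353975^(1/3)
Dn = 0.7074 m

0.7074


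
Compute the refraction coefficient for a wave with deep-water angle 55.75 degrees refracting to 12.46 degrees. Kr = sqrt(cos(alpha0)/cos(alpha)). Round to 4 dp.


Kr = sqrt(cos(alpha0) / cos(alpha))
cos(55.75) = 0.562805
cos(12.46) = 0.976447
Kr = sqrt(0.562805 / 0.976447)
Kr = sqrt(0.576380)
Kr = 0.7592

0.7592


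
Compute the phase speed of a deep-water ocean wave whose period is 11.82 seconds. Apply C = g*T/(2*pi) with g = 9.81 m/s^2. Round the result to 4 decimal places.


We use the deep-water celerity formula:
C = g * T / (2 * pi)
C = 9.81 * 11.82 / (2 * 3.14159...)
C = 115.954200 / 6.283185
C = 18.4547 m/s

18.4547


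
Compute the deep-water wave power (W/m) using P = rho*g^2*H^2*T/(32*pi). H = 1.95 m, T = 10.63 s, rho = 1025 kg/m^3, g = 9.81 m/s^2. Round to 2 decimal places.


P = rho * g^2 * H^2 * T / (32 * pi)
P = 1025 * 9.81^2 * 1.95^2 * 10.63 / (32 * pi)
P = 1025 * 96.2361 * 3.8025 * 10.63 / 100.53096
P = 39661.08 W/m

39661.08


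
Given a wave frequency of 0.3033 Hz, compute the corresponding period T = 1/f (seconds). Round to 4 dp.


T = 1 / f
T = 1 / 0.3033
T = 3.2971 s

3.2971


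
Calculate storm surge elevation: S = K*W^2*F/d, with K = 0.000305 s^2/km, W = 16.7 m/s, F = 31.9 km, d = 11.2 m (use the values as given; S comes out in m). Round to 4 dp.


S = K * W^2 * F / d
W^2 = 16.7^2 = 278.89
S = 0.000305 * 278.89 * 31.9 / 11.2
Numerator = 0.000305 * 278.89 * 31.9 = 2.713460
S = 2.713460 / 11.2 = 0.2423 m

0.2423


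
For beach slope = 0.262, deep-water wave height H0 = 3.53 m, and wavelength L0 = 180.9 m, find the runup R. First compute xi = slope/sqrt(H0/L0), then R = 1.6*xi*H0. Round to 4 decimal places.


xi = slope / sqrt(H0/L0)
H0/L0 = 3.53/180.9 = 0.019514
sqrt(0.019514) = 0.139691
xi = 0.262 / 0.139691 = 1.875570
R = 1.6 * xi * H0 = 1.6 * 1.875570 * 3.53
R = 10.5932 m

10.5932


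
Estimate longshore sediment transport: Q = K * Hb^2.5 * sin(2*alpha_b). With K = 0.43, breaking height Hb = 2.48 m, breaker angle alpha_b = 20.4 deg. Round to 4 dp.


Q = K * Hb^2.5 * sin(2 * alpha_b)
Hb^2.5 = 2.48^2.5 = 9.685660
sin(2 * 20.4) = sin(40.8) = 0.653421
Q = 0.43 * 9.685660 * 0.653421
Q = 2.7214 m^3/s

2.7214


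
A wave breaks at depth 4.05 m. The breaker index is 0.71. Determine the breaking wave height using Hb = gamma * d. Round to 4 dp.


Hb = gamma * d
Hb = 0.71 * 4.05
Hb = 2.8755 m

2.8755


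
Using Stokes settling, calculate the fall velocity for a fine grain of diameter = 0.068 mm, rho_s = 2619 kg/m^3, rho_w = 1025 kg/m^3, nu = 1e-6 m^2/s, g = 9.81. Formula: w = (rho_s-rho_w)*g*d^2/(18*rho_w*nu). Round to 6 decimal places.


w = (rho_s - rho_w) * g * d^2 / (18 * rho_w * nu)
d = 0.068 mm = 0.000068 m
rho_s - rho_w = 2619 - 1025 = 1594
Numerator = 1594 * 9.81 * (0.000068)^2 = 0.000072306135
Denominator = 18 * 1025 * 1e-6 = 0.018450
w = 0.003919 m/s

0.003919


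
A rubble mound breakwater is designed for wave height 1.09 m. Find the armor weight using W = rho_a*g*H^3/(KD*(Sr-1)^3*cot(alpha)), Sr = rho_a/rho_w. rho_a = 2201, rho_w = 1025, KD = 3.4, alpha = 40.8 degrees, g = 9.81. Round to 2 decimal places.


Sr = rho_a / rho_w = 2201 / 1025 = 2.147317
(Sr - 1) = 1.147317
(Sr - 1)^3 = 1.510255
cot(40.8) = 1 / tan(40.8) = 1 / 0.863177 = 1.158511
Numerator = 2201 * 9.81 * 1.09^3 = 27962.0201
Denominator = 3.4 * 1.510255 * 1.158511 = 5.948802
W = 27962.0201 / 5.948802
W = 4700.45 N

4700.45


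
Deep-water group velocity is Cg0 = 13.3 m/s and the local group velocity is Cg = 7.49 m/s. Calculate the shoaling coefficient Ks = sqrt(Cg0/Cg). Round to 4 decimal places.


Ks = sqrt(Cg0 / Cg)
Ks = sqrt(13.3 / 7.49)
Ks = sqrt(1.7757)
Ks = 1.3326

1.3326


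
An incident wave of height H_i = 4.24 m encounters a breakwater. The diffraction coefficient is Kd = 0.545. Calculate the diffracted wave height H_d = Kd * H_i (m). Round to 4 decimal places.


H_d = Kd * H_i
H_d = 0.545 * 4.24
H_d = 2.3108 m

2.3108


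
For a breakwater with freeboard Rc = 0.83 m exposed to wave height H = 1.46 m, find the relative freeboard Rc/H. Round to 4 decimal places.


Relative freeboard = Rc / H
= 0.83 / 1.46
= 0.5685

0.5685


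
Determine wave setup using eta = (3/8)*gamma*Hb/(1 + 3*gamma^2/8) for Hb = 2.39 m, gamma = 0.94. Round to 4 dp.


eta = (3/8) * gamma * Hb / (1 + 3*gamma^2/8)
Numerator = (3/8) * 0.94 * 2.39 = 0.842475
Denominator = 1 + 3*0.94^2/8 = 1 + 0.331350 = 1.331350
eta = 0.842475 / 1.331350
eta = 0.6328 m

0.6328


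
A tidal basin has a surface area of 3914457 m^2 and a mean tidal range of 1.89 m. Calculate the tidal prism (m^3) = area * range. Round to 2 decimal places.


Tidal prism = Area * Tidal range
P = 3914457 * 1.89
P = 7398323.73 m^3

7398323.73


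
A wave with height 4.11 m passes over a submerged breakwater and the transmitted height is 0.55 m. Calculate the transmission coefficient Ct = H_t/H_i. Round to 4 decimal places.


Ct = H_t / H_i
Ct = 0.55 / 4.11
Ct = 0.1338

0.1338


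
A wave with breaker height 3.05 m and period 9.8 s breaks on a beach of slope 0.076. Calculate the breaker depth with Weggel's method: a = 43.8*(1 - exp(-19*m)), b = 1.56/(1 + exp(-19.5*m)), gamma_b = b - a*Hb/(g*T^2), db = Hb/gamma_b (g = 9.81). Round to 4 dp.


a = 43.8 * (1 - exp(-19 * m))
exp(-19 * 0.076) = exp(-1.4440) = 0.235982
a = 43.8 * (1 - 0.235982) = 33.463991
b = 1.56 / (1 + exp(-19.5 * m))
exp(-19.5 * 0.076) = exp(-1.4820) = 0.227183
b = 1.56 / (1 + 0.227183) = 1.271204
Hb / (g * T^2) = 3.05 / (9.81 * 9.8^2) = 3.05 / 942.1524 = 0.00323727
gamma_b = b - a * Hb/(g*T^2) = 1.271204 - 33.463991 * 0.00323727 = 1.162872
db = Hb / gamma_b = 3.05 / 1.162872
db = 2.6228 m

2.6228


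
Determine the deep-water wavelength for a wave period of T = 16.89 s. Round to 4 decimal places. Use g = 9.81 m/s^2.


L0 = g * T^2 / (2 * pi)
L0 = 9.81 * 16.89^2 / (2 * pi)
L0 = 9.81 * 285.2721 / 6.28319
L0 = 2798.5193 / 6.28319
L0 = 445.3982 m

445.3982


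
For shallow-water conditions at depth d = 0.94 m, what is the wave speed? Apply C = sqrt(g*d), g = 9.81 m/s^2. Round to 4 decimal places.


Using the shallow-water approximation:
C = sqrt(g * d) = sqrt(9.81 * 0.94)
C = sqrt(9.2214)
C = 3.0367 m/s

3.0367


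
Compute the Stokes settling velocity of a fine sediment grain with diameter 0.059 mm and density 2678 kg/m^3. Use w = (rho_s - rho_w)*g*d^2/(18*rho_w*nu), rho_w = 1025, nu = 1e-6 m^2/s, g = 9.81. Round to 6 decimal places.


w = (rho_s - rho_w) * g * d^2 / (18 * rho_w * nu)
d = 0.059 mm = 0.000059 m
rho_s - rho_w = 2678 - 1025 = 1653
Numerator = 1653 * 9.81 * (0.000059)^2 = 0.000056447652
Denominator = 18 * 1025 * 1e-6 = 0.018450
w = 0.003059 m/s

0.003059


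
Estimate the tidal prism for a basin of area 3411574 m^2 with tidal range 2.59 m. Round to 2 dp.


Tidal prism = Area * Tidal range
P = 3411574 * 2.59
P = 8835976.66 m^3

8835976.66


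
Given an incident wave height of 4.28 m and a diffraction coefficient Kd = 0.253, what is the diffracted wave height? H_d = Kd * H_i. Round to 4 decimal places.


H_d = Kd * H_i
H_d = 0.253 * 4.28
H_d = 1.0828 m

1.0828


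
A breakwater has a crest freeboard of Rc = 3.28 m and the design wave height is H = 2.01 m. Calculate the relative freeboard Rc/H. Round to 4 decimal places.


Relative freeboard = Rc / H
= 3.28 / 2.01
= 1.6318

1.6318


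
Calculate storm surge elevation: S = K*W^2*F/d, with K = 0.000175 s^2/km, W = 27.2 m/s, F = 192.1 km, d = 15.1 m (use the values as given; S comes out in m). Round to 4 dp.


S = K * W^2 * F / d
W^2 = 27.2^2 = 739.84
S = 0.000175 * 739.84 * 192.1 / 15.1
Numerator = 0.000175 * 739.84 * 192.1 = 24.871571
S = 24.871571 / 15.1 = 1.6471 m

1.6471


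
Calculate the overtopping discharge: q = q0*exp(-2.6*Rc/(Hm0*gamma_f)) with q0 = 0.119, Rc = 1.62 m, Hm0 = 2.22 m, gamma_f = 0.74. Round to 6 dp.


q = q0 * exp(-2.6 * Rc / (Hm0 * gamma_f))
Exponent = -2.6 * 1.62 / (2.22 * 0.74)
= -2.6 * 1.62 / 1.6428
= -2.563915
exp(-2.563915) = 0.077003
q = 0.119 * 0.077003
q = 0.009163 m^3/s/m

0.009163


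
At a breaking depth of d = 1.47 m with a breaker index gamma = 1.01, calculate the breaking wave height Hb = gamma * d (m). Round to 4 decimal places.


Hb = gamma * d
Hb = 1.01 * 1.47
Hb = 1.4847 m

1.4847


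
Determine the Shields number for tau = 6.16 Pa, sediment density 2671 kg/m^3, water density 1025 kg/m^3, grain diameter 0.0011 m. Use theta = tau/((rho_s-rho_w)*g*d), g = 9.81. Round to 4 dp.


theta = tau / ((rho_s - rho_w) * g * d)
rho_s - rho_w = 2671 - 1025 = 1646
Denominator = 1646 * 9.81 * 0.0011 = 17.761986
theta = 6.16 / 17.761986
theta = 0.3468

0.3468


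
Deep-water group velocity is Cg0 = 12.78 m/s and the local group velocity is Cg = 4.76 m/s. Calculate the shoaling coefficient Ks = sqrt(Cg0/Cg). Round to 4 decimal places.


Ks = sqrt(Cg0 / Cg)
Ks = sqrt(12.78 / 4.76)
Ks = sqrt(2.6849)
Ks = 1.6386

1.6386


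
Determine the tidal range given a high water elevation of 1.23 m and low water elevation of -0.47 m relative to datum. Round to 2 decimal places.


Tidal range = High water - Low water
Tidal range = 1.23 - (-0.47)
Tidal range = 1.70 m

1.70


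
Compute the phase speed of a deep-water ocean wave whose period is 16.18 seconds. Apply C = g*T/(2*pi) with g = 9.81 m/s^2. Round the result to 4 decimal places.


We use the deep-water celerity formula:
C = g * T / (2 * pi)
C = 9.81 * 16.18 / (2 * 3.14159...)
C = 158.725800 / 6.283185
C = 25.2620 m/s

25.2620


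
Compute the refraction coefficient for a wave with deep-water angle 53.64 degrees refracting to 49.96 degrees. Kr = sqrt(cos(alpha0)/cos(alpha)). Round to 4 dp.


Kr = sqrt(cos(alpha0) / cos(alpha))
cos(53.64) = 0.592857
cos(49.96) = 0.643322
Kr = sqrt(0.592857 / 0.643322)
Kr = sqrt(0.921555)
Kr = 0.9600

0.9600


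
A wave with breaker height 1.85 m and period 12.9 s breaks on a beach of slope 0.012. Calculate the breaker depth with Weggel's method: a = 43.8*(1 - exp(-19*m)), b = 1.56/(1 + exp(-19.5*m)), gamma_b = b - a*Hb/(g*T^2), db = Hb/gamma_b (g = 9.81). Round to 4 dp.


a = 43.8 * (1 - exp(-19 * m))
exp(-19 * 0.012) = exp(-0.2280) = 0.796124
a = 43.8 * (1 - 0.796124) = 8.929757
b = 1.56 / (1 + exp(-19.5 * m))
exp(-19.5 * 0.012) = exp(-0.2340) = 0.791362
b = 1.56 / (1 + 0.791362) = 0.870846
Hb / (g * T^2) = 1.85 / (9.81 * 12.9^2) = 1.85 / 1632.4821 = 0.00113324
gamma_b = b - a * Hb/(g*T^2) = 0.870846 - 8.929757 * 0.00113324 = 0.860726
db = Hb / gamma_b = 1.85 / 0.860726
db = 2.1493 m

2.1493


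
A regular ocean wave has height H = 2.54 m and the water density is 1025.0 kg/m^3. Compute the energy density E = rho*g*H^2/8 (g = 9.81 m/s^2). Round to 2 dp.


E = (1/8) * rho * g * H^2
E = (1/8) * 1025.0 * 9.81 * 2.54^2
E = 0.125 * 1025.0 * 9.81 * 6.4516
E = 8109.06 J/m^2

8109.06


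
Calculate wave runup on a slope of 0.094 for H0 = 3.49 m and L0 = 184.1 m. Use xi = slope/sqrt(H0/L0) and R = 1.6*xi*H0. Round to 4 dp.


xi = slope / sqrt(H0/L0)
H0/L0 = 3.49/184.1 = 0.018957
sqrt(0.018957) = 0.137685
xi = 0.094 / 0.137685 = 0.682719
R = 1.6 * xi * H0 = 1.6 * 0.682719 * 3.49
R = 3.8123 m

3.8123


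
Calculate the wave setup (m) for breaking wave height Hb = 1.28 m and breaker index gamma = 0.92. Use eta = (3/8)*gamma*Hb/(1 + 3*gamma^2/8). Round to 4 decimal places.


eta = (3/8) * gamma * Hb / (1 + 3*gamma^2/8)
Numerator = (3/8) * 0.92 * 1.28 = 0.441600
Denominator = 1 + 3*0.92^2/8 = 1 + 0.317400 = 1.317400
eta = 0.441600 / 1.317400
eta = 0.3352 m

0.3352


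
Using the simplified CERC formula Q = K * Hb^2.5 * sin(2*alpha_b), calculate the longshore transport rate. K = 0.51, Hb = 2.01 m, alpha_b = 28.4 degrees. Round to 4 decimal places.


Q = K * Hb^2.5 * sin(2 * alpha_b)
Hb^2.5 = 2.01^2.5 = 5.727830
sin(2 * 28.4) = sin(56.8) = 0.836764
Q = 0.51 * 5.727830 * 0.836764
Q = 2.4444 m^3/s

2.4444


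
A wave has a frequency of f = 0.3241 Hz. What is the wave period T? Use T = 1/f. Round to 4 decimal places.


T = 1 / f
T = 1 / 0.3241
T = 3.0855 s

3.0855


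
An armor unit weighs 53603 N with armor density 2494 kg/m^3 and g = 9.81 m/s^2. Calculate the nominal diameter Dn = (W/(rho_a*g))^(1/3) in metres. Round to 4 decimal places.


V = W / (rho_a * g)
V = 53603 / (2494 * 9.81)
V = 53603 / 24466.14
V = 2.190905 m^3
Dn = V^(1/3) = 2.190905^(1/3)
Dn = 1.2988 m

1.2988


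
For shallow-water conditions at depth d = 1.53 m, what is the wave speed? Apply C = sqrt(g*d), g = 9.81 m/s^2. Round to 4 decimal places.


Using the shallow-water approximation:
C = sqrt(g * d) = sqrt(9.81 * 1.53)
C = sqrt(15.0093)
C = 3.8742 m/s

3.8742


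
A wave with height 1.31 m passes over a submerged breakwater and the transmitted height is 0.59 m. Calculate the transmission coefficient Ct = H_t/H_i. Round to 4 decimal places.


Ct = H_t / H_i
Ct = 0.59 / 1.31
Ct = 0.4504

0.4504


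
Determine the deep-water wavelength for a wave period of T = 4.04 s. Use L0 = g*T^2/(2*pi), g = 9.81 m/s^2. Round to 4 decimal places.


L0 = g * T^2 / (2 * pi)
L0 = 9.81 * 4.04^2 / (2 * pi)
L0 = 9.81 * 16.3216 / 6.28319
L0 = 160.1149 / 6.28319
L0 = 25.4831 m

25.4831


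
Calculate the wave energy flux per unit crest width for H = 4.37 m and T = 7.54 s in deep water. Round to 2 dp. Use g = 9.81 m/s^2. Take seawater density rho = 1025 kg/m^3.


P = rho * g^2 * H^2 * T / (32 * pi)
P = 1025 * 9.81^2 * 4.37^2 * 7.54 / (32 * pi)
P = 1025 * 96.2361 * 19.0969 * 7.54 / 100.53096
P = 141285.06 W/m

141285.06


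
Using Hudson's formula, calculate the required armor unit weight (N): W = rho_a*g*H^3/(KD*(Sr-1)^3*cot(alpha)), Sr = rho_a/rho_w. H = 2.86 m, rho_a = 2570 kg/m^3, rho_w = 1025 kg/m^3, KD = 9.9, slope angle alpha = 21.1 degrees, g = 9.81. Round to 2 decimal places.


Sr = rho_a / rho_w = 2570 / 1025 = 2.507317
(Sr - 1) = 1.507317
(Sr - 1)^3 = 3.424632
cot(21.1) = 1 / tan(21.1) = 1 / 0.385868 = 2.591561
Numerator = 2570 * 9.81 * 2.86^3 = 589793.8370
Denominator = 9.9 * 3.424632 * 2.591561 = 87.863887
W = 589793.8370 / 87.863887
W = 6712.59 N

6712.59


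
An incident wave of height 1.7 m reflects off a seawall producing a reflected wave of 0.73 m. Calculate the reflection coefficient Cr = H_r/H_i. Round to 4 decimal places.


Cr = H_r / H_i
Cr = 0.73 / 1.7
Cr = 0.4294

0.4294


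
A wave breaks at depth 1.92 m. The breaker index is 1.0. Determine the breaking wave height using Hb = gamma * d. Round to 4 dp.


Hb = gamma * d
Hb = 1.0 * 1.92
Hb = 1.9200 m

1.9200


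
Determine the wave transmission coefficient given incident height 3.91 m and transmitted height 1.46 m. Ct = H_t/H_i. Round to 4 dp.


Ct = H_t / H_i
Ct = 1.46 / 3.91
Ct = 0.3734

0.3734


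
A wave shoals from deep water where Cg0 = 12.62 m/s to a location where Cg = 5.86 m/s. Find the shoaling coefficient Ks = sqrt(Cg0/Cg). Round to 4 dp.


Ks = sqrt(Cg0 / Cg)
Ks = sqrt(12.62 / 5.86)
Ks = sqrt(2.1536)
Ks = 1.4675

1.4675


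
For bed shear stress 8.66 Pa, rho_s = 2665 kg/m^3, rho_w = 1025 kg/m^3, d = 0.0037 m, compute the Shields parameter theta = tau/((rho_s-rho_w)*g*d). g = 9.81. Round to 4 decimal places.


theta = tau / ((rho_s - rho_w) * g * d)
rho_s - rho_w = 2665 - 1025 = 1640
Denominator = 1640 * 9.81 * 0.0037 = 59.527080
theta = 8.66 / 59.527080
theta = 0.1455

0.1455


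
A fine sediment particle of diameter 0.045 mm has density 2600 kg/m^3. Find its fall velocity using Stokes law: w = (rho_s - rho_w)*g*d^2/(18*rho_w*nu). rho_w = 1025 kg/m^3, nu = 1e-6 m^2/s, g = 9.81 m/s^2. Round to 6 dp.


w = (rho_s - rho_w) * g * d^2 / (18 * rho_w * nu)
d = 0.045 mm = 0.000045 m
rho_s - rho_w = 2600 - 1025 = 1575
Numerator = 1575 * 9.81 * (0.000045)^2 = 0.000031287769
Denominator = 18 * 1025 * 1e-6 = 0.018450
w = 0.001696 m/s

0.001696


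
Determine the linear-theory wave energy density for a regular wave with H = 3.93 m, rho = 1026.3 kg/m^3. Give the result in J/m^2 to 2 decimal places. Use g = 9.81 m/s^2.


E = (1/8) * rho * g * H^2
E = (1/8) * 1026.3 * 9.81 * 3.93^2
E = 0.125 * 1026.3 * 9.81 * 15.4449
E = 19437.41 J/m^2

19437.41


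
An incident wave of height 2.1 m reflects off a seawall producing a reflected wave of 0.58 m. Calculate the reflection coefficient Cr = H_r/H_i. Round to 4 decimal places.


Cr = H_r / H_i
Cr = 0.58 / 2.1
Cr = 0.2762

0.2762


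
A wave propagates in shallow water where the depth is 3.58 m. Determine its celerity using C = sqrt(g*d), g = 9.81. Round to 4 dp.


Using the shallow-water approximation:
C = sqrt(g * d) = sqrt(9.81 * 3.58)
C = sqrt(35.1198)
C = 5.9262 m/s

5.9262


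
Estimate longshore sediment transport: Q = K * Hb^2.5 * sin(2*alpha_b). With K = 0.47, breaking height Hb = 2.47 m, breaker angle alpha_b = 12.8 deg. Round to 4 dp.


Q = K * Hb^2.5 * sin(2 * alpha_b)
Hb^2.5 = 2.47^2.5 = 9.588317
sin(2 * 12.8) = sin(25.6) = 0.432086
Q = 0.47 * 9.588317 * 0.432086
Q = 1.9472 m^3/s

1.9472


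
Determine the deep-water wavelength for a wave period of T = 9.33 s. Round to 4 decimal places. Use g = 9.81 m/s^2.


L0 = g * T^2 / (2 * pi)
L0 = 9.81 * 9.33^2 / (2 * pi)
L0 = 9.81 * 87.0489 / 6.28319
L0 = 853.9497 / 6.28319
L0 = 135.9103 m

135.9103


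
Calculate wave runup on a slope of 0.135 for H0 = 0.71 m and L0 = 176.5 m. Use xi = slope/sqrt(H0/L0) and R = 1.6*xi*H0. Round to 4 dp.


xi = slope / sqrt(H0/L0)
H0/L0 = 0.71/176.5 = 0.004023
sqrt(0.004023) = 0.063424
xi = 0.135 / 0.063424 = 2.128516
R = 1.6 * xi * H0 = 1.6 * 2.128516 * 0.71
R = 2.4180 m

2.4180


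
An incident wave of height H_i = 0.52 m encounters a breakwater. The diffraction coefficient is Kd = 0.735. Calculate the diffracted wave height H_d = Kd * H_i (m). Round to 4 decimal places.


H_d = Kd * H_i
H_d = 0.735 * 0.52
H_d = 0.3822 m

0.3822


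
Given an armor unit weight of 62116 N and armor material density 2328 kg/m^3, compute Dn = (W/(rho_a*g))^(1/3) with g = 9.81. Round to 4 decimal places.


V = W / (rho_a * g)
V = 62116 / (2328 * 9.81)
V = 62116 / 22837.68
V = 2.719891 m^3
Dn = V^(1/3) = 2.719891^(1/3)
Dn = 1.3959 m

1.3959


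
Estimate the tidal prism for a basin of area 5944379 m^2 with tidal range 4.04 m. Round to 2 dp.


Tidal prism = Area * Tidal range
P = 5944379 * 4.04
P = 24015291.16 m^3

24015291.16


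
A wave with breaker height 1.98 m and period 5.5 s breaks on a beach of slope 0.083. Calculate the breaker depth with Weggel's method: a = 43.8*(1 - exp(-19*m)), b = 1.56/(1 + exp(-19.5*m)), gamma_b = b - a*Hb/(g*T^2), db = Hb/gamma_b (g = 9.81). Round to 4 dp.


a = 43.8 * (1 - exp(-19 * m))
exp(-19 * 0.083) = exp(-1.5770) = 0.206594
a = 43.8 * (1 - 0.206594) = 34.751185
b = 1.56 / (1 + exp(-19.5 * m))
exp(-19.5 * 0.083) = exp(-1.6185) = 0.198196
b = 1.56 / (1 + 0.198196) = 1.301958
Hb / (g * T^2) = 1.98 / (9.81 * 5.5^2) = 1.98 / 296.7525 = 0.00667223
gamma_b = b - a * Hb/(g*T^2) = 1.301958 - 34.751185 * 0.00667223 = 1.070090
db = Hb / gamma_b = 1.98 / 1.070090
db = 1.8503 m

1.8503


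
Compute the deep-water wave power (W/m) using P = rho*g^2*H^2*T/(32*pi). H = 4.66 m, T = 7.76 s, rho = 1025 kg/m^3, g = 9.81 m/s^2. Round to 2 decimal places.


P = rho * g^2 * H^2 * T / (32 * pi)
P = 1025 * 9.81^2 * 4.66^2 * 7.76 / (32 * pi)
P = 1025 * 96.2361 * 21.7156 * 7.76 / 100.53096
P = 165346.72 W/m

165346.72


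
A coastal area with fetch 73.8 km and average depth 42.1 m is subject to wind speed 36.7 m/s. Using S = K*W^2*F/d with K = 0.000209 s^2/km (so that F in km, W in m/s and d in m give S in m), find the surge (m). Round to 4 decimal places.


S = K * W^2 * F / d
W^2 = 36.7^2 = 1346.89
S = 0.000209 * 1346.89 * 73.8 / 42.1
Numerator = 0.000209 * 1346.89 * 73.8 = 20.774701
S = 20.774701 / 42.1 = 0.4935 m

0.4935


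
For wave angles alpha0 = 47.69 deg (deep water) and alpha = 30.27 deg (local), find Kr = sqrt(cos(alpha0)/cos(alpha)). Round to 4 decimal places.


Kr = sqrt(cos(alpha0) / cos(alpha))
cos(47.69) = 0.673142
cos(30.27) = 0.863660
Kr = sqrt(0.673142 / 0.863660)
Kr = sqrt(0.779406)
Kr = 0.8828

0.8828


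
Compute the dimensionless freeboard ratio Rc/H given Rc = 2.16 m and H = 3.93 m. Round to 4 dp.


Relative freeboard = Rc / H
= 2.16 / 3.93
= 0.5496

0.5496


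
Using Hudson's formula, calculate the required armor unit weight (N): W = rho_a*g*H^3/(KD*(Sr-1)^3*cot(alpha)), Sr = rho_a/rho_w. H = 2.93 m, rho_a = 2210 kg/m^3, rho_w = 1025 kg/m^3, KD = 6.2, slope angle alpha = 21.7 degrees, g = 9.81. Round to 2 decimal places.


Sr = rho_a / rho_w = 2210 / 1025 = 2.156098
(Sr - 1) = 1.156098
(Sr - 1)^3 = 1.545196
cot(21.7) = 1 / tan(21.7) = 1 / 0.397948 = 2.512889
Numerator = 2210 * 9.81 * 2.93^3 = 545335.9671
Denominator = 6.2 * 1.545196 * 2.512889 = 24.074011
W = 545335.9671 / 24.074011
W = 22652.48 N

22652.48


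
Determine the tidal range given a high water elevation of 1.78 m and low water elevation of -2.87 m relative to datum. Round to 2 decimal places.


Tidal range = High water - Low water
Tidal range = 1.78 - (-2.87)
Tidal range = 4.65 m

4.65


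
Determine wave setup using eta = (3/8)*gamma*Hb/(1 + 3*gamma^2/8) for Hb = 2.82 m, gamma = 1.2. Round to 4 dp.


eta = (3/8) * gamma * Hb / (1 + 3*gamma^2/8)
Numerator = (3/8) * 1.2 * 2.82 = 1.269000
Denominator = 1 + 3*1.2^2/8 = 1 + 0.540000 = 1.540000
eta = 1.269000 / 1.540000
eta = 0.8240 m

0.8240


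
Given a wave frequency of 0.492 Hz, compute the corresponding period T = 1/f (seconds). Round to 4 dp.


T = 1 / f
T = 1 / 0.492
T = 2.0325 s

2.0325


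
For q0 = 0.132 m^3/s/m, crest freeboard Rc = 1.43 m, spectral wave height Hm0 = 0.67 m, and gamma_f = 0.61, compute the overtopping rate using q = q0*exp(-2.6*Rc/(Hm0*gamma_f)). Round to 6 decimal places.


q = q0 * exp(-2.6 * Rc / (Hm0 * gamma_f))
Exponent = -2.6 * 1.43 / (0.67 * 0.61)
= -2.6 * 1.43 / 0.4087
= -9.097137
exp(-9.097137) = 0.000112
q = 0.132 * 0.000112
q = 0.000015 m^3/s/m

0.000015


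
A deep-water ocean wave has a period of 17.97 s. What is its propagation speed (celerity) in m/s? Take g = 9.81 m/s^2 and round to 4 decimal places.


We use the deep-water celerity formula:
C = g * T / (2 * pi)
C = 9.81 * 17.97 / (2 * 3.14159...)
C = 176.285700 / 6.283185
C = 28.0567 m/s

28.0567
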